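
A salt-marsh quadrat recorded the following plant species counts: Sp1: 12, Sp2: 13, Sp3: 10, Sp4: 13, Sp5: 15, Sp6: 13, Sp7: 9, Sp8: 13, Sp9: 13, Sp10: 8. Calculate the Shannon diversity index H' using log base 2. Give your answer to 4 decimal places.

3.2990

Total N = 12+13+10+13+15+13+9+13+13+8 = 119, so the proportions are 0.10084, 0.109244, 0.084034, 0.109244, 0.12605, 0.109244, 0.07563, 0.109244, 0.109244, 0.067227 (working shown to 6 dp, full precision carried).
Each pᵢ log₂ pᵢ term: 0.10084×(-3.309855)=-0.333767, 0.109244×(-3.194378)=-0.348966, 0.084034×(-3.572890)=-0.300243, 0.109244×(-3.194378)=-0.348966, 0.12605×(-2.987927)=-0.376629, 0.109244×(-3.194378)=-0.348966, 0.07563×(-3.724893)=-0.281715, 0.109244×(-3.194378)=-0.348966, 0.109244×(-3.194378)=-0.348966, 0.067227×(-3.894818)=-0.261836.
Sum = -3.299019, so H' = 3.2990.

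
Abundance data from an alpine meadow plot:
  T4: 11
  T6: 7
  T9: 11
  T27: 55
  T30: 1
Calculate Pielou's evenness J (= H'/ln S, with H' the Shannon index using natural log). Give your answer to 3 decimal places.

0.664

Total N = 11+7+11+55+1 = 85, so the proportions are 0.12941, 0.08235, 0.12941, 0.64706, 0.01176 (working shown to 5 dp, full precision carried).
H' = −Σ pᵢ ln pᵢ = −((-0.26462) + (-0.20561) + (-0.26462) + (-0.28168) + (-0.05227)) = 1.06879.
With S = 5 species, ln S = 1.60944, so J = 1.06879/1.60944 = 0.66408, i.e. 0.664 to 3 decimal places.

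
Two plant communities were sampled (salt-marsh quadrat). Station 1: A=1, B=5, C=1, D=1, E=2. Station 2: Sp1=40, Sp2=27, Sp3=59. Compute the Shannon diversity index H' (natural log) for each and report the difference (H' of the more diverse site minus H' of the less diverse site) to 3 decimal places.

Station 1: N=10, proportions 0.1, 0.5, 0.1, 0.1, 0.2, giving H' = 1.35924 (working shown to 5 dp, full precision carried).
Station 2: N=126, proportions 0.31746, 0.21429, 0.46825, giving H' = 1.04964.
Difference = |1.35924 − 1.04964| = 0.30960, i.e. 0.310 to 3 decimal places.

0.310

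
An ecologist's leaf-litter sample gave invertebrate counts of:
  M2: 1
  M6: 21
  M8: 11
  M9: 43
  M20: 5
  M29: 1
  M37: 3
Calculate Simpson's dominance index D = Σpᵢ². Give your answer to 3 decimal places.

0.339

Total N = 1+21+11+43+5+1+3 = 85, so the proportions are 0.01176, 0.24706, 0.12941, 0.50588, 0.05882, 0.01176, 0.03529 (working shown to 5 dp, full precision carried).
D = 0.01176² + 0.24706² + 0.12941² + 0.50588² + 0.05882² + 0.01176² + 0.03529² = 0.00014 + 0.06104 + 0.01675 + 0.25592 + 0.00346 + 0.00014 + 0.00125 = 0.33869.
To 3 decimal places, D = 0.339.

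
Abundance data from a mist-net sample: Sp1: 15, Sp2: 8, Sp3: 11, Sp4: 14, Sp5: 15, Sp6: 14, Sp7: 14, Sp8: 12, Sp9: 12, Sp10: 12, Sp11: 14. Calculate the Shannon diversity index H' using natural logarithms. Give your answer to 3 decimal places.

Total N = 15+8+11+14+15+14+14+12+12+12+14 = 141, so the proportions are 0.10638, 0.05674, 0.07801, 0.09929, 0.10638, 0.09929, 0.09929, 0.08511, 0.08511, 0.08511, 0.09929 (working shown to 5 dp, full precision carried).
Each pᵢ ln pᵢ term: 0.10638×(-2.24071)=-0.23837, 0.05674×(-2.86932)=-0.16280, 0.07801×(-2.55086)=-0.19900, 0.09929×(-2.30970)=-0.22933, 0.10638×(-2.24071)=-0.23837, 0.09929×(-2.30970)=-0.22933, 0.09929×(-2.30970)=-0.22933, 0.08511×(-2.46385)=-0.20969, 0.08511×(-2.46385)=-0.20969, 0.08511×(-2.46385)=-0.20969, 0.09929×(-2.30970)=-0.22933.
Sum = -2.38495, so H' = 2.385.

2.385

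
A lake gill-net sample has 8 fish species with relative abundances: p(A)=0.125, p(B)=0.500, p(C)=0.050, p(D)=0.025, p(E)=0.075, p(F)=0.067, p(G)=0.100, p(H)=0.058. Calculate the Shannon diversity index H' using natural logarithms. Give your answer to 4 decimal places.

Each pᵢ ln pᵢ term (working shown to 6 dp, full precision carried): 0.125×(-2.079442)=-0.259930, 0.5×(-0.693147)=-0.346574, 0.05×(-2.995732)=-0.149787, 0.025×(-3.688879)=-0.092222, 0.075×(-2.590267)=-0.194270, 0.067×(-2.703063)=-0.181105, 0.1×(-2.302585)=-0.230259, 0.058×(-2.847312)=-0.165144.
Sum = -1.619290, so H' = 1.6193.

1.6193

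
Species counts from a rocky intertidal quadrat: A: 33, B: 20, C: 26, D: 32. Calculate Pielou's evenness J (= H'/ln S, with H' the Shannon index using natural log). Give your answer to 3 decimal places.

0.987

Total N = 33+20+26+32 = 111, so the proportions are 0.2973, 0.18018, 0.23423, 0.28829 (working shown to 5 dp, full precision carried).
H' = −Σ pᵢ ln pᵢ = −((-0.36063) + (-0.30879) + (-0.33998) + (-0.35857)) = 1.36797.
With S = 4 species, ln S = 1.38629, so J = 1.36797/1.38629 = 0.98678, i.e. 0.987 to 3 decimal places.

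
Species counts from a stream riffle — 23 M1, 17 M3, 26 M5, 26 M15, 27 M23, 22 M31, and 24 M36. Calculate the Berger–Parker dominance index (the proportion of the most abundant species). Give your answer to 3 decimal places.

Total N = 23+17+26+26+27+22+24 = 165, so the proportions are 0.13939, 0.10303, 0.15758, 0.15758, 0.16364, 0.13333, 0.14545 (working shown to 5 dp, full precision carried).
The largest proportion is 0.16364, i.e. d = 0.164 to 3 decimal places.

0.164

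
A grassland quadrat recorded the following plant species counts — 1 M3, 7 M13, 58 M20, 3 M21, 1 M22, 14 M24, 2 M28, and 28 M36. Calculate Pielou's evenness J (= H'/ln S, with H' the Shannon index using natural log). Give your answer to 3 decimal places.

0.658

Total N = 1+7+58+3+1+14+2+28 = 114, so the proportions are 0.00877, 0.0614, 0.50877, 0.02632, 0.00877, 0.12281, 0.01754, 0.24561 (working shown to 5 dp, full precision carried).
H' = −Σ pᵢ ln pᵢ = −((-0.04155) + (-0.17133) + (-0.34381) + (-0.09573) + (-0.04155) + (-0.25754) + (-0.07093) + (-0.34484)) = 1.36727.
With S = 8 species, ln S = 2.07944, so J = 1.36727/2.07944 = 0.65752, i.e. 0.658 to 3 decimal places.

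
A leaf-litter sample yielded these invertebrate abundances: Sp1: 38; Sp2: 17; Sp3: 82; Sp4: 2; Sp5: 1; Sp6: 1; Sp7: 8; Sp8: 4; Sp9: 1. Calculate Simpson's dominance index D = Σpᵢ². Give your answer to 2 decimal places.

0.36

Total N = 38+17+82+2+1+1+8+4+1 = 154, so the proportions are 0.2468, 0.1104, 0.5325, 0.013, 0.0065, 0.0065, 0.0519, 0.026, 0.0065 (working shown to 4 dp, full precision carried).
D = 0.2468² + 0.1104² + 0.5325² + 0.013² + 0.0065² + 0.0065² + 0.0519² + 0.026² + 0.0065² = 0.0609 + 0.0122 + 0.2835 + 0.0002 + 0.0000 + 0.0000 + 0.0027 + 0.0007 + 0.0000 = 0.3603.
To 2 decimal places, D = 0.36.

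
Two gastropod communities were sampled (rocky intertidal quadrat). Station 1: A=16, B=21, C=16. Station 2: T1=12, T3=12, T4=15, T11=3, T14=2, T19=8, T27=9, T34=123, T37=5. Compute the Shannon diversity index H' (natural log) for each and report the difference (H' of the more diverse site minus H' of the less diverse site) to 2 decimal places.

Station 1: N=53, proportions 0.30189, 0.39623, 0.30189, giving H' = 1.08996 (working shown to 5 dp, full precision carried).
Station 2: N=189, proportions 0.06349, 0.06349, 0.07937, 0.01587, 0.01058, 0.04233, 0.04762, 0.65079, 0.02646, giving H' = 1.31954.
Difference = |1.08996 − 1.31954| = 0.22958, i.e. 0.23 to 2 decimal places.

0.23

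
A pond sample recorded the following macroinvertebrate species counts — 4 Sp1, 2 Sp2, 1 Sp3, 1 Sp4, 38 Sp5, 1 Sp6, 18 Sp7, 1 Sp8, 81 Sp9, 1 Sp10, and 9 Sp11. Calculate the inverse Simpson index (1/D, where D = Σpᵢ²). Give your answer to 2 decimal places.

Total N = 4+2+1+1+38+1+18+1+81+1+9 = 157, so the proportions are 0.02548, 0.01274, 0.00637, 0.00637, 0.24204, 0.00637, 0.11465, 0.00637, 0.51592, 0.00637, 0.05732 (working shown to 5 dp, full precision carried).
D = 0.02548² + 0.01274² + 0.00637² + 0.00637² + 0.24204² + 0.00637² + 0.11465² + 0.00637² + 0.51592² + 0.00637² + 0.05732² = 0.00065 + 0.00016 + 0.00004 + 0.00004 + 0.05858 + 0.00004 + 0.01314 + 0.00004 + 0.26618 + 0.00004 + 0.00329 = 0.34220.
So 1/D = 2.9222, i.e. 2.92 to 2 decimal places.

2.92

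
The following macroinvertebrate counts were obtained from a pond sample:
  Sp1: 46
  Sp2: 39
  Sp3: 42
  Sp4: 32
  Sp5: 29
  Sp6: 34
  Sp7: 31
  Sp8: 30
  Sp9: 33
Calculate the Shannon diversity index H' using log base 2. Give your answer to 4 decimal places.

3.1525

Total N = 46+39+42+32+29+34+31+30+33 = 316, so the proportions are 0.14557, 0.123418, 0.132911, 0.101266, 0.091772, 0.107595, 0.098101, 0.094937, 0.10443 (working shown to 6 dp, full precision carried).
Each pᵢ log₂ pᵢ term: 0.14557×(-2.780219)=-0.404715, 0.123418×(-3.018379)=-0.372521, 0.132911×(-2.911463)=-0.386967, 0.101266×(-3.303781)=-0.334560, 0.091772×(-3.445800)=-0.316228, 0.107595×(-3.216318)=-0.346060, 0.098101×(-3.349584)=-0.328598, 0.094937×(-3.396890)=-0.322490, 0.10443×(-3.259387)=-0.340379.
Sum = -3.152519, so H' = 3.1525.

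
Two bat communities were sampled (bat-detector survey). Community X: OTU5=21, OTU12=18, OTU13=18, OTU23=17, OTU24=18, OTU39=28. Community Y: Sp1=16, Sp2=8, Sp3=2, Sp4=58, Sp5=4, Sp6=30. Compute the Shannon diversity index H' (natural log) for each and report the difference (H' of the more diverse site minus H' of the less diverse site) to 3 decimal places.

Community X: N=120, proportions 0.175, 0.15, 0.15, 0.14167, 0.15, 0.23333, giving H' = 1.77515 (working shown to 5 dp, full precision carried).
Community Y: N=118, proportions 0.13559, 0.0678, 0.01695, 0.49153, 0.0339, 0.25424, giving H' = 1.33450.
Difference = |1.77515 − 1.33450| = 0.44065, i.e. 0.441 to 3 decimal places.

0.441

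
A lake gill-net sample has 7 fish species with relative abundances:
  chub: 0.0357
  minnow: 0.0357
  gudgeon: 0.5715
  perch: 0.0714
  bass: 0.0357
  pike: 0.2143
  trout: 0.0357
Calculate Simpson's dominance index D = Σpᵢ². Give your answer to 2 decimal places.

0.38

D = 0.0357² + 0.0357² + 0.5715² + 0.0714² + 0.0357² + 0.2143² + 0.0357² = 0.0013 + 0.0013 + 0.3266 + 0.0051 + 0.0013 + 0.0459 + 0.0013 = 0.3827 (working shown to 4 dp, full precision carried).
To 2 decimal places, D = 0.38.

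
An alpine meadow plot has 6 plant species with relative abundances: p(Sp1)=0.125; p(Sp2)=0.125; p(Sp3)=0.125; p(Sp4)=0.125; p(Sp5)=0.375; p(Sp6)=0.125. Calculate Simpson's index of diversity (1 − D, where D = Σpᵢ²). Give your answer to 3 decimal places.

0.781

D = 0.125² + 0.125² + 0.125² + 0.125² + 0.375² + 0.125² = 0.01562 + 0.01562 + 0.01562 + 0.01562 + 0.14062 + 0.01562 = 0.21875 (working shown to 5 dp, full precision carried).
So 1 − D = 0.78125, i.e. 0.781 to 3 decimal places.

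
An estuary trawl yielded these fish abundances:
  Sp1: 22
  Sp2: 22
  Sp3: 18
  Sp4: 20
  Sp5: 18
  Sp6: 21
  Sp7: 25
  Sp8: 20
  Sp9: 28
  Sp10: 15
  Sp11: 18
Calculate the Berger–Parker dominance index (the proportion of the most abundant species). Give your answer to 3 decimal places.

Total N = 22+22+18+20+18+21+25+20+28+15+18 = 227, so the proportions are 0.09692, 0.09692, 0.0793, 0.08811, 0.0793, 0.09251, 0.11013, 0.08811, 0.12335, 0.06608, 0.0793 (working shown to 5 dp, full precision carried).
The largest proportion is 0.12335, i.e. d = 0.123 to 3 decimal places.

0.123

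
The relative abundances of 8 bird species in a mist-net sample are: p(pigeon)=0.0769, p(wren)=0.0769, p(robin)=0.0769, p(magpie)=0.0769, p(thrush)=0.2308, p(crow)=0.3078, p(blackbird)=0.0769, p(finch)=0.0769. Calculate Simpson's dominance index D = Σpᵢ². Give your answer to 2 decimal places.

0.18

D = 0.0769² + 0.0769² + 0.0769² + 0.0769² + 0.2308² + 0.3078² + 0.0769² + 0.0769² = 0.0059 + 0.0059 + 0.0059 + 0.0059 + 0.0533 + 0.0947 + 0.0059 + 0.0059 = 0.1835 (working shown to 4 dp, full precision carried).
To 2 decimal places, D = 0.18.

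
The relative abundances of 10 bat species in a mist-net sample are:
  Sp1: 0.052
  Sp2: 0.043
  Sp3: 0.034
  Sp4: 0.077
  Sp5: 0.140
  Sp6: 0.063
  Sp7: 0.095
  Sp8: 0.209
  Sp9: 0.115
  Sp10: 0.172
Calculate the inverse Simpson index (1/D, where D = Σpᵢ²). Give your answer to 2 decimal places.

D = 0.052² + 0.043² + 0.034² + 0.077² + 0.14² + 0.063² + 0.095² + 0.209² + 0.115² + 0.172² = 0.002704 + 0.001849 + 0.001156 + 0.005929 + 0.019600 + 0.003969 + 0.009025 + 0.043681 + 0.013225 + 0.029584 = 0.130722 (working shown to 6 dp, full precision carried).
So 1/D = 7.6498, i.e. 7.65 to 2 decimal places.

7.65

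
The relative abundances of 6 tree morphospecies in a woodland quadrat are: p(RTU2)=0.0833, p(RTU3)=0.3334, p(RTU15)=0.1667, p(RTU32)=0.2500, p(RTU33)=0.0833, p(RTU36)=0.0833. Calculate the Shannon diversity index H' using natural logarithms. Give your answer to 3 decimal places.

1.633

Each pᵢ ln pᵢ term (working shown to 5 dp, full precision carried): 0.0833×(-2.48531)=-0.20703, 0.3334×(-1.09841)=-0.36621, 0.1667×(-1.79156)=-0.29865, 0.25×(-1.38629)=-0.34657, 0.0833×(-2.48531)=-0.20703, 0.0833×(-2.48531)=-0.20703.
Sum = -1.63252, so H' = 1.633.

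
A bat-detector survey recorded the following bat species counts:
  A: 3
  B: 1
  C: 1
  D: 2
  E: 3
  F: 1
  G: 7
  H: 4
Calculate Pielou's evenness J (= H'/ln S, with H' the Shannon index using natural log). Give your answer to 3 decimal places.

0.893

Total N = 3+1+1+2+3+1+7+4 = 22, so the proportions are 0.13636, 0.04545, 0.04545, 0.09091, 0.13636, 0.04545, 0.31818, 0.18182 (working shown to 5 dp, full precision carried).
H' = −Σ pᵢ ln pᵢ = −((-0.27170) + (-0.14050) + (-0.14050) + (-0.21799) + (-0.27170) + (-0.14050) + (-0.36436) + (-0.30995)) = 1.85720.
With S = 8 species, ln S = 2.07944, so J = 1.85720/2.07944 = 0.89312, i.e. 0.893 to 3 decimal places.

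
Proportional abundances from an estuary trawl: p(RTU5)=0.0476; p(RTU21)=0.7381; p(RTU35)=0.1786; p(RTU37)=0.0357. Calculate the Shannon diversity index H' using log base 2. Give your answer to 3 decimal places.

Each pᵢ log₂ pᵢ term (working shown to 5 dp, full precision carried): 0.0476×(-4.39289)=-0.20910, 0.7381×(-0.43811)=-0.32337, 0.1786×(-2.48520)=-0.44386, 0.0357×(-4.80793)=-0.17164.
Sum = -1.14797, so H' = 1.148.

1.148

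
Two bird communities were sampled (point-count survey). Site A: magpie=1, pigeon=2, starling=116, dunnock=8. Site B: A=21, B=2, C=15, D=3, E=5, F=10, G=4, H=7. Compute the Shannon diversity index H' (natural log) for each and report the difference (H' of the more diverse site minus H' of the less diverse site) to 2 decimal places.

1.46

Site A: N=127, proportions 0.0079, 0.0157, 0.9134, 0.063, giving H' = 0.3604 (working shown to 4 dp, full precision carried).
Site B: N=67, proportions 0.3134, 0.0299, 0.2239, 0.0448, 0.0746, 0.1493, 0.0597, 0.1045, giving H' = 1.8244.
Difference = |0.3604 − 1.8244| = 1.4640, i.e. 1.46 to 2 decimal places.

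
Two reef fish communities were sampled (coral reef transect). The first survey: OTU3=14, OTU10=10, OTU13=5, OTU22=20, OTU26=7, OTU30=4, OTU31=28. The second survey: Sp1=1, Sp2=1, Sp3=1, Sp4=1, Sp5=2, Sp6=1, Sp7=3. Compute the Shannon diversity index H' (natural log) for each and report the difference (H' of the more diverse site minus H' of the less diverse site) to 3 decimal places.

The first survey: N=88, proportions 0.15909, 0.11364, 0.05682, 0.22727, 0.07955, 0.04545, 0.31818, giving H' = 1.74549 (working shown to 5 dp, full precision carried).
The second survey: N=10, proportions 0.1, 0.1, 0.1, 0.1, 0.2, 0.1, 0.3, giving H' = 1.83437.
Difference = |1.74549 − 1.83437| = 0.08888, i.e. 0.089 to 3 decimal places.

0.089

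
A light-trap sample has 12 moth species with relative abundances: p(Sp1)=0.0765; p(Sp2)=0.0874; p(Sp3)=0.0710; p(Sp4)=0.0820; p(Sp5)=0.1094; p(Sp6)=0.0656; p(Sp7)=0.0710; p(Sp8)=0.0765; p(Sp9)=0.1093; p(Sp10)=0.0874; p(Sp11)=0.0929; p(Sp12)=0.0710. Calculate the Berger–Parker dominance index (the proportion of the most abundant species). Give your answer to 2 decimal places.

0.11

The largest proportion is 0.1094, i.e. d = 0.11 to 2 decimal places.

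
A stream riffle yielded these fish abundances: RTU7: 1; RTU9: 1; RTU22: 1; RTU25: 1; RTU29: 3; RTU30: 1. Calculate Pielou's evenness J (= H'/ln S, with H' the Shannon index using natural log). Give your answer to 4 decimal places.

Total N = 1+1+1+1+3+1 = 8, so the proportions are 0.125, 0.125, 0.125, 0.125, 0.375, 0.125 (working shown to 6 dp, full precision carried).
H' = −Σ pᵢ ln pᵢ = −((-0.259930) + (-0.259930) + (-0.259930) + (-0.259930) + (-0.367811) + (-0.259930)) = 1.667462.
With S = 6 species, ln S = 1.791759, so J = 1.667462/1.791759 = 0.930628, i.e. 0.9306 to 4 decimal places.

0.9306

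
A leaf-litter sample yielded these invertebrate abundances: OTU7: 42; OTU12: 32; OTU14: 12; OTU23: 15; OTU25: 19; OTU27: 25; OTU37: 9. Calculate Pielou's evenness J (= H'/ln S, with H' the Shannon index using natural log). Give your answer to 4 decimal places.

Total N = 42+32+12+15+19+25+9 = 154, so the proportions are 0.272727, 0.207792, 0.077922, 0.097403, 0.123377, 0.162338, 0.058442 (working shown to 6 dp, full precision carried).
H' = −Σ pᵢ ln pᵢ = −((-0.354350) + (-0.326487) + (-0.198861) + (-0.226841) + (-0.258167) + (-0.295142) + (-0.165958)) = 1.825806.
With S = 7 species, ln S = 1.945910, so J = 1.825806/1.945910 = 0.938279, i.e. 0.9383 to 4 decimal places.

0.9383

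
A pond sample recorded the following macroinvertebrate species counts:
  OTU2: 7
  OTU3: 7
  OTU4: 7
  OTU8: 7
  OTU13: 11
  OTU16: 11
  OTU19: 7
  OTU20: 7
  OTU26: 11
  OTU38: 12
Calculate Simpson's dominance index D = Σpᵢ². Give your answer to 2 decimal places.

0.11

Total N = 7+7+7+7+11+11+7+7+11+12 = 87, so the proportions are 0.0805, 0.0805, 0.0805, 0.0805, 0.1264, 0.1264, 0.0805, 0.0805, 0.1264, 0.1379 (working shown to 4 dp, full precision carried).
D = 0.0805² + 0.0805² + 0.0805² + 0.0805² + 0.1264² + 0.1264² + 0.0805² + 0.0805² + 0.1264² + 0.1379² = 0.0065 + 0.0065 + 0.0065 + 0.0065 + 0.0160 + 0.0160 + 0.0065 + 0.0065 + 0.0160 + 0.0190 = 0.1058.
To 2 decimal places, D = 0.11.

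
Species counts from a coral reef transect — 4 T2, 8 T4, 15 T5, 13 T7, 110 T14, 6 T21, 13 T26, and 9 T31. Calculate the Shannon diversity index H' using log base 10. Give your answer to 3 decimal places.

0.598

Total N = 4+8+15+13+110+6+13+9 = 178, so the proportions are 0.02247, 0.04494, 0.08427, 0.07303, 0.61798, 0.03371, 0.07303, 0.05056 (working shown to 5 dp, full precision carried).
Each pᵢ log₁₀ pᵢ term: 0.02247×(-1.64836)=-0.03704, 0.04494×(-1.34733)=-0.06055, 0.08427×(-1.07433)=-0.09053, 0.07303×(-1.13648)=-0.08300, 0.61798×(-0.20903)=-0.12917, 0.03371×(-1.47227)=-0.04963, 0.07303×(-1.13648)=-0.08300, 0.05056×(-1.29618)=-0.06554.
Sum = -0.59847, so H' = 0.598.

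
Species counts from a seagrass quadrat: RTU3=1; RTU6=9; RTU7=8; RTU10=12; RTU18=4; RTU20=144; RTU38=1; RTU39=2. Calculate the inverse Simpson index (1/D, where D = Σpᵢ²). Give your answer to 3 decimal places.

1.557

Total N = 1+9+8+12+4+144+1+2 = 181, so the proportions are 0.005525, 0.049724, 0.044199, 0.066298, 0.022099, 0.79558, 0.005525, 0.01105 (working shown to 6 dp, full precision carried).
D = 0.005525² + 0.049724² + 0.044199² + 0.066298² + 0.022099² + 0.79558² + 0.005525² + 0.01105² = 0.000031 + 0.002472 + 0.001954 + 0.004395 + 0.000488 + 0.632948 + 0.000031 + 0.000122 = 0.642441.
So 1/D = 1.55656, i.e. 1.557 to 3 decimal places.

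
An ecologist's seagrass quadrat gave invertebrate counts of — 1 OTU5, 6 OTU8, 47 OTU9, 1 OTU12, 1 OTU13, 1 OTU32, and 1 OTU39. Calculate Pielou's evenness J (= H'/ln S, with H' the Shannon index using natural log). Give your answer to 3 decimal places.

0.388

Total N = 1+6+47+1+1+1+1 = 58, so the proportions are 0.01724, 0.10345, 0.81034, 0.01724, 0.01724, 0.01724, 0.01724 (working shown to 5 dp, full precision carried).
H' = −Σ pᵢ ln pᵢ = −((-0.07001) + (-0.23469) + (-0.17041) + (-0.07001) + (-0.07001) + (-0.07001) + (-0.07001)) = 0.75514.
With S = 7 species, ln S = 1.94591, so J = 0.75514/1.94591 = 0.38807, i.e. 0.388 to 3 decimal places.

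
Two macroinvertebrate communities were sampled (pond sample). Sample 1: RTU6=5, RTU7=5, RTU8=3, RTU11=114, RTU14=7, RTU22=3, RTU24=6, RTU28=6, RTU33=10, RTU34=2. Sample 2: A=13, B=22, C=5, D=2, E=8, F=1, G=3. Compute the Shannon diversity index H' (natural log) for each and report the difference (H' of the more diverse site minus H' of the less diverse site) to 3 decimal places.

Sample 1: N=161, proportions 0.03106, 0.03106, 0.01863, 0.70807, 0.04348, 0.01863, 0.03727, 0.03727, 0.06211, 0.01242, giving H' = 1.21714 (working shown to 5 dp, full precision carried).
Sample 2: N=54, proportions 0.24074, 0.40741, 0.09259, 0.03704, 0.14815, 0.01852, 0.05556, giving H' = 1.56839.
Difference = |1.21714 − 1.56839| = 0.35125, i.e. 0.351 to 3 decimal places.

0.351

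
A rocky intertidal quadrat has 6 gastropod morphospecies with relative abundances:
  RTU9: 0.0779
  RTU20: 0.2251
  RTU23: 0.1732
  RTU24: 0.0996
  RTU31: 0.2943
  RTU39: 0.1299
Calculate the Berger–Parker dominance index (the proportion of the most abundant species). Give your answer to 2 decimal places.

The largest proportion is 0.2943, i.e. d = 0.29 to 2 decimal places.

0.29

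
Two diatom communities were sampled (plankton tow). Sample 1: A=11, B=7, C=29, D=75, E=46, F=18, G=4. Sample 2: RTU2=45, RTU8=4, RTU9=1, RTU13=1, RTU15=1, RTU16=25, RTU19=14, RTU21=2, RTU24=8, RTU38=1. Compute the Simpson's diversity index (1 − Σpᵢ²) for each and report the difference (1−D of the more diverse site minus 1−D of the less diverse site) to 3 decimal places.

0.030

Sample 1: N=190, proportions 0.05789, 0.03684, 0.15263, 0.39474, 0.24211, 0.09474, 0.02105, giving 1−D = 0.74814 (working shown to 5 dp, full precision carried).
Sample 2: N=102, proportions 0.44118, 0.03922, 0.0098, 0.0098, 0.0098, 0.2451, 0.13725, 0.01961, 0.07843, 0.0098, giving 1−D = 0.71799.
Difference = |0.74814 − 0.71799| = 0.03015, i.e. 0.030 to 3 decimal places.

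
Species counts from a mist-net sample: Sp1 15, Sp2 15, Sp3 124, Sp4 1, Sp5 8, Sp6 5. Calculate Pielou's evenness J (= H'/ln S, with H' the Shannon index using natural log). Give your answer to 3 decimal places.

0.522

Total N = 15+15+124+1+8+5 = 168, so the proportions are 0.08929, 0.08929, 0.7381, 0.00595, 0.04762, 0.02976 (working shown to 5 dp, full precision carried).
H' = −Σ pᵢ ln pᵢ = −((-0.21571) + (-0.21571) + (-0.22415) + (-0.03050) + (-0.14498) + (-0.10460)) = 0.93564.
With S = 6 species, ln S = 1.79176, so J = 0.93564/1.79176 = 0.52219, i.e. 0.522 to 3 decimal places.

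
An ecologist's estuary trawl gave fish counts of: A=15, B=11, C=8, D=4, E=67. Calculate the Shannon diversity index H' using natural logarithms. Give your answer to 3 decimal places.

Total N = 15+11+8+4+67 = 105, so the proportions are 0.14286, 0.10476, 0.07619, 0.0381, 0.6381 (working shown to 5 dp, full precision carried).
Each pᵢ ln pᵢ term: 0.14286×(-1.94591)=-0.27799, 0.10476×(-2.25607)=-0.23635, 0.07619×(-2.57452)=-0.19615, 0.0381×(-3.26767)=-0.12448, 0.6381×(-0.44927)=-0.28668.
Sum = -1.12165, so H' = 1.122.

1.122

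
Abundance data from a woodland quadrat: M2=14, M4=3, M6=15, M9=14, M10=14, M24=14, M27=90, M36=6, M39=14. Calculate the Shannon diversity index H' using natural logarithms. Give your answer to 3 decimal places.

Total N = 14+3+15+14+14+14+90+6+14 = 184, so the proportions are 0.07609, 0.0163, 0.08152, 0.07609, 0.07609, 0.07609, 0.48913, 0.03261, 0.07609 (working shown to 5 dp, full precision carried).
Each pᵢ ln pᵢ term: 0.07609×(-2.57588)=-0.19599, 0.0163×(-4.11632)=-0.06711, 0.08152×(-2.50689)=-0.20437, 0.07609×(-2.57588)=-0.19599, 0.07609×(-2.57588)=-0.19599, 0.07609×(-2.57588)=-0.19599, 0.48913×(-0.71513)=-0.34979, 0.03261×(-3.42318)=-0.11163, 0.07609×(-2.57588)=-0.19599.
Sum = -1.71285, so H' = 1.713.

1.713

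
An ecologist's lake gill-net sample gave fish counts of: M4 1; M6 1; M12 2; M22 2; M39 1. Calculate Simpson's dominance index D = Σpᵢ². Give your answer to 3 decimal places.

0.224

Total N = 1+1+2+2+1 = 7, so the proportions are 0.14286, 0.14286, 0.28571, 0.28571, 0.14286 (working shown to 5 dp, full precision carried).
D = 0.14286² + 0.14286² + 0.28571² + 0.28571² + 0.14286² = 0.02041 + 0.02041 + 0.08163 + 0.08163 + 0.02041 = 0.22449.
To 3 decimal places, D = 0.224.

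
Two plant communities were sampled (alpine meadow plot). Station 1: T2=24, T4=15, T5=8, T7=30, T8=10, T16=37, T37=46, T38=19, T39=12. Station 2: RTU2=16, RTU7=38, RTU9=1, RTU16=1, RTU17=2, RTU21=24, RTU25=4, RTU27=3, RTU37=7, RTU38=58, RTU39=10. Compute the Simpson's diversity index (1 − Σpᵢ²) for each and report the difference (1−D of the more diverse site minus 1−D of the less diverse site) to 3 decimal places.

0.071

Station 1: N=201, proportions 0.1194, 0.07463, 0.0398, 0.14925, 0.04975, 0.18408, 0.22886, 0.09453, 0.0597, giving 1−D = 0.85508 (working shown to 5 dp, full precision carried).
Station 2: N=164, proportions 0.09756, 0.23171, 0.0061, 0.0061, 0.0122, 0.14634, 0.02439, 0.01829, 0.04268, 0.35366, 0.06098, giving 1−D = 0.78361.
Difference = |0.85508 − 0.78361| = 0.07147, i.e. 0.071 to 3 decimal places.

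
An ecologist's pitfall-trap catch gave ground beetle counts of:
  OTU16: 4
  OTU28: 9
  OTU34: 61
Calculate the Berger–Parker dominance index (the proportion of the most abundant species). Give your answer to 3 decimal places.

0.824

Total N = 4+9+61 = 74, so the proportions are 0.05405, 0.12162, 0.82432 (working shown to 5 dp, full precision carried).
The largest proportion is 0.82432, i.e. d = 0.824 to 3 decimal places.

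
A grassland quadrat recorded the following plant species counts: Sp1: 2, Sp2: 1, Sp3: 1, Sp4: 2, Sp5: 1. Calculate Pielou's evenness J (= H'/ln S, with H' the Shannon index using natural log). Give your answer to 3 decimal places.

Total N = 2+1+1+2+1 = 7, so the proportions are 0.28571, 0.14286, 0.14286, 0.28571, 0.14286 (working shown to 5 dp, full precision carried).
H' = −Σ pᵢ ln pᵢ = −((-0.35793) + (-0.27799) + (-0.27799) + (-0.35793) + (-0.27799)) = 1.54983.
With S = 5 species, ln S = 1.60944, so J = 1.54983/1.60944 = 0.96296, i.e. 0.963 to 3 decimal places.

0.963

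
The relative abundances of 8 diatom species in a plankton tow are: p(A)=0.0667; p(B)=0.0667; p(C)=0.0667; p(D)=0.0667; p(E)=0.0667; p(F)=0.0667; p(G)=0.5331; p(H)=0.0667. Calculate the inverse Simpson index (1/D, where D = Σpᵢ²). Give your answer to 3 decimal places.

D = 0.0667² + 0.0667² + 0.0667² + 0.0667² + 0.0667² + 0.0667² + 0.5331² + 0.0667² = 0.0044489 + 0.0044489 + 0.0044489 + 0.0044489 + 0.0044489 + 0.0044489 + 0.2841956 + 0.0044489 = 0.3153378 (working shown to 7 dp, full precision carried).
So 1/D = 3.17120, i.e. 3.171 to 3 decimal places.

3.171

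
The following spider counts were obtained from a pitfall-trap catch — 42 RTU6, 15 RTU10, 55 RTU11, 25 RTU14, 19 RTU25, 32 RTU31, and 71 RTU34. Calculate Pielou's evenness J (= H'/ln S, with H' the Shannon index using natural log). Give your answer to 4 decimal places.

Total N = 42+15+55+25+19+32+71 = 259, so the proportions are 0.162162, 0.057915, 0.212355, 0.096525, 0.073359, 0.123552, 0.274131 (working shown to 6 dp, full precision carried).
H' = −Σ pᵢ ln pᵢ = −((-0.294999) + (-0.164987) + (-0.329043) + (-0.225671) + (-0.191642) + (-0.258359) + (-0.354766)) = 1.819468.
With S = 7 species, ln S = 1.945910, so J = 1.819468/1.945910 = 0.935022, i.e. 0.9350 to 4 decimal places.

0.9350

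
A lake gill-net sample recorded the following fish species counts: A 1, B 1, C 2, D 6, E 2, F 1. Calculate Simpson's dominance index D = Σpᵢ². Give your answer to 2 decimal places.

Total N = 1+1+2+6+2+1 = 13, so the proportions are 0.0769, 0.0769, 0.1538, 0.4615, 0.1538, 0.0769 (working shown to 4 dp, full precision carried).
D = 0.0769² + 0.0769² + 0.1538² + 0.4615² + 0.1538² + 0.0769² = 0.0059 + 0.0059 + 0.0237 + 0.2130 + 0.0237 + 0.0059 = 0.2781.
To 2 decimal places, D = 0.28.

0.28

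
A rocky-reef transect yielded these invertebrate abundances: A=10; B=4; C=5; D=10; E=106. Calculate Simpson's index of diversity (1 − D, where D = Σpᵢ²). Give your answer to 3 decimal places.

Total N = 10+4+5+10+106 = 135, so the proportions are 0.07407, 0.02963, 0.03704, 0.07407, 0.78519 (working shown to 5 dp, full precision carried).
D = 0.07407² + 0.02963² + 0.03704² + 0.07407² + 0.78519² = 0.00549 + 0.00088 + 0.00137 + 0.00549 + 0.61652 = 0.62974.
So 1 − D = 0.37026, i.e. 0.370 to 3 decimal places.

0.370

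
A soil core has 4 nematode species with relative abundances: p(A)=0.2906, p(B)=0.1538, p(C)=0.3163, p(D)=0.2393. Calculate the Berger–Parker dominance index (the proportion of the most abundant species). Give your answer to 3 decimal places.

The largest proportion is 0.3163, i.e. d = 0.316 to 3 decimal places.

0.316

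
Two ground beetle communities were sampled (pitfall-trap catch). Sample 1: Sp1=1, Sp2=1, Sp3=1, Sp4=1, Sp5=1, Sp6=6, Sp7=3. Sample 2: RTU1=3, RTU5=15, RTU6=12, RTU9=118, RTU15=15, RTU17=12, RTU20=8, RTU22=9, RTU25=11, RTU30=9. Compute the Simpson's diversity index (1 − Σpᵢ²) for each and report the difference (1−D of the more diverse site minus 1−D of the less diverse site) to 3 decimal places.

Sample 1: N=14, proportions 0.07143, 0.07143, 0.07143, 0.07143, 0.07143, 0.42857, 0.21429, giving 1−D = 0.74490 (working shown to 5 dp, full precision carried).
Sample 2: N=212, proportions 0.01415, 0.07075, 0.0566, 0.5566, 0.07075, 0.0566, 0.03774, 0.04245, 0.05189, 0.04245, giving 1−D = 0.66585.
Difference = |0.74490 − 0.66585| = 0.07905, i.e. 0.079 to 3 decimal places.

0.079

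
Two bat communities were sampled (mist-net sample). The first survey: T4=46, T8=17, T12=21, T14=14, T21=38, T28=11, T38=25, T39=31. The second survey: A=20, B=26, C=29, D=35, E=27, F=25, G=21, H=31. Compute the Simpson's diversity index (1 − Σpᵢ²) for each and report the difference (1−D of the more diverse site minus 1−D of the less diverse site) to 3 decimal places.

0.021

The first survey: N=203, proportions 0.2266, 0.08374, 0.10345, 0.06897, 0.18719, 0.05419, 0.12315, 0.15271, giving 1−D = 0.84972 (working shown to 5 dp, full precision carried).
The second survey: N=214, proportions 0.09346, 0.1215, 0.13551, 0.16355, 0.12617, 0.11682, 0.09813, 0.14486, giving 1−D = 0.87121.
Difference = |0.84972 − 0.87121| = 0.02149, i.e. 0.021 to 3 decimal places.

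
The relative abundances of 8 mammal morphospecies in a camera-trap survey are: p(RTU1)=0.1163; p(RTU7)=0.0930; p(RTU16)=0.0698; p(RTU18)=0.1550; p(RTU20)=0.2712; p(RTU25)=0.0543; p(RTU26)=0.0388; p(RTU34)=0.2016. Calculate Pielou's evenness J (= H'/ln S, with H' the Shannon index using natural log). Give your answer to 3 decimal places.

0.917

H' = −Σ pᵢ ln pᵢ = −((-0.25023) + (-0.22089) + (-0.18582) + (-0.28897) + (-0.35389) + (-0.15819) + (-0.12607) + (-0.32286)) = 1.90691 (working shown to 5 dp, full precision carried).
With S = 8 species, ln S = 2.07944, so J = 1.90691/2.07944 = 0.91703, i.e. 0.917 to 3 decimal places.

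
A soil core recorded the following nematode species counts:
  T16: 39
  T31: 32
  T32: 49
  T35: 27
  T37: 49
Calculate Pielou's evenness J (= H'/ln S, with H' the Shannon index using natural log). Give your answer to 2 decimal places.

Total N = 39+32+49+27+49 = 196, so the proportions are 0.199, 0.1633, 0.25, 0.1378, 0.25 (working shown to 4 dp, full precision carried).
H' = −Σ pᵢ ln pᵢ = −((-0.3213) + (-0.2959) + (-0.3466) + (-0.2731) + (-0.3466)) = 1.5834.
With S = 5 species, ln S = 1.6094, so J = 1.5834/1.6094 = 0.9838, i.e. 0.98 to 2 decimal places.

0.98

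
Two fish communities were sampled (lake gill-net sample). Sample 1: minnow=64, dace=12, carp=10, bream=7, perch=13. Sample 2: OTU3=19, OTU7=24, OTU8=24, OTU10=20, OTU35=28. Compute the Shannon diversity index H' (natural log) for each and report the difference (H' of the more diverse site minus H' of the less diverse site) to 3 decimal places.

Sample 1: N=106, proportions 0.60377, 0.11321, 0.09434, 0.06604, 0.12264, giving H' = 1.21081 (working shown to 5 dp, full precision carried).
Sample 2: N=115, proportions 0.16522, 0.2087, 0.2087, 0.17391, 0.24348, giving H' = 1.59965.
Difference = |1.21081 − 1.59965| = 0.38884, i.e. 0.389 to 3 decimal places.

0.389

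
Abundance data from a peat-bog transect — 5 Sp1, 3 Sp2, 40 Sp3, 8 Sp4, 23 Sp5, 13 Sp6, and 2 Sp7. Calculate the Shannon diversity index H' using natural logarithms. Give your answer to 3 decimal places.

Total N = 5+3+40+8+23+13+2 = 94, so the proportions are 0.05319, 0.03191, 0.42553, 0.08511, 0.24468, 0.1383, 0.02128 (working shown to 5 dp, full precision carried).
Each pᵢ ln pᵢ term: 0.05319×(-2.93386)=-0.15606, 0.03191×(-3.44468)=-0.10994, 0.42553×(-0.85442)=-0.36358, 0.08511×(-2.46385)=-0.20969, 0.24468×(-1.40780)=-0.34446, 0.1383×(-1.97835)=-0.27360, 0.02128×(-3.85015)=-0.08192.
Sum = -1.53924, so H' = 1.539.

1.539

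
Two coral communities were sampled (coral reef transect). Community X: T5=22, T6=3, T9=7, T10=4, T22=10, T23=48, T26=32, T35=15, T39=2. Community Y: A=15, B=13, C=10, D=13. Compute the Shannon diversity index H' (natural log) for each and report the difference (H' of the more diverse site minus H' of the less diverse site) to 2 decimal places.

Community X: N=143, proportions 0.15385, 0.02098, 0.04895, 0.02797, 0.06993, 0.33566, 0.22378, 0.1049, 0.01399, giving H' = 1.80047 (working shown to 5 dp, full precision carried).
Community Y: N=51, proportions 0.29412, 0.2549, 0.19608, 0.2549, giving H' = 1.37623.
Difference = |1.80047 − 1.37623| = 0.42424, i.e. 0.42 to 2 decimal places.

0.42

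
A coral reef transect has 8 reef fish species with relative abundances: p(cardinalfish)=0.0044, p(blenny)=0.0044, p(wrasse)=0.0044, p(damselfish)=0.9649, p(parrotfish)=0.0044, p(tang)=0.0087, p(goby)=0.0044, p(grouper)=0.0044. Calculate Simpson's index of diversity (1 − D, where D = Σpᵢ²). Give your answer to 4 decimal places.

0.0688

D = 0.0044² + 0.0044² + 0.0044² + 0.9649² + 0.0044² + 0.0087² + 0.0044² + 0.0044² = 0.000019 + 0.000019 + 0.000019 + 0.931032 + 0.000019 + 0.000076 + 0.000019 + 0.000019 = 0.931224 (working shown to 6 dp, full precision carried).
So 1 − D = 0.068776, i.e. 0.0688 to 4 decimal places.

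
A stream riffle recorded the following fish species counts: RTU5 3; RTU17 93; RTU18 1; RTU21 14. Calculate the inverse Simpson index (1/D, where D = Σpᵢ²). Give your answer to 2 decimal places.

1.39

Total N = 3+93+1+14 = 111, so the proportions are 0.02703, 0.83784, 0.00901, 0.12613 (working shown to 5 dp, full precision carried).
D = 0.02703² + 0.83784² + 0.00901² + 0.12613² = 0.00073 + 0.70197 + 0.00008 + 0.01591 = 0.71869.
So 1/D = 1.3914, i.e. 1.39 to 2 decimal places.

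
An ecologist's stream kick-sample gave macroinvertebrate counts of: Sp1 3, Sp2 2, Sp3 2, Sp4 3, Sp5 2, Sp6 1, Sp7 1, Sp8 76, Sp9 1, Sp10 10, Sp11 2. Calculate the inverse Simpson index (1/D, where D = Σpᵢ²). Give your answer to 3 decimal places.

1.794

Total N = 3+2+2+3+2+1+1+76+1+10+2 = 103, so the proportions are 0.029126, 0.019417, 0.019417, 0.029126, 0.019417, 0.009709, 0.009709, 0.737864, 0.009709, 0.097087, 0.019417 (working shown to 6 dp, full precision carried).
D = 0.029126² + 0.019417² + 0.019417² + 0.029126² + 0.019417² + 0.009709² + 0.009709² + 0.737864² + 0.009709² + 0.097087² + 0.019417² = 0.000848 + 0.000377 + 0.000377 + 0.000848 + 0.000377 + 0.000094 + 0.000094 + 0.544443 + 0.000094 + 0.009426 + 0.000377 = 0.557357.
So 1/D = 1.79418, i.e. 1.794 to 3 decimal places.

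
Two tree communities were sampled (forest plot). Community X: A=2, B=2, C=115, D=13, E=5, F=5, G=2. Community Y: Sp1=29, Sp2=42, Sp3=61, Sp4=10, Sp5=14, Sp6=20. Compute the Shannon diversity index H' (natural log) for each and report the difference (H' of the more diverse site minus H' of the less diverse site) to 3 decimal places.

0.809

Community X: N=144, proportions 0.01389, 0.01389, 0.79861, 0.09028, 0.03472, 0.03472, 0.01389, giving H' = 0.80825 (working shown to 5 dp, full precision carried).
Community Y: N=176, proportions 0.16477, 0.23864, 0.34659, 0.05682, 0.07955, 0.11364, giving H' = 1.61773.
Difference = |0.80825 − 1.61773| = 0.80948, i.e. 0.809 to 3 decimal places.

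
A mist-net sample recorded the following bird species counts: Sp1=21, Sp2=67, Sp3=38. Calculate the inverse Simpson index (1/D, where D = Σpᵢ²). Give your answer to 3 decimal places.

2.491

Total N = 21+67+38 = 126, so the proportions are 0.166667, 0.531746, 0.301587 (working shown to 6 dp, full precision carried).
D = 0.166667² + 0.531746² + 0.301587² = 0.027778 + 0.282754 + 0.090955 = 0.401487.
So 1/D = 2.49074, i.e. 2.491 to 3 decimal places.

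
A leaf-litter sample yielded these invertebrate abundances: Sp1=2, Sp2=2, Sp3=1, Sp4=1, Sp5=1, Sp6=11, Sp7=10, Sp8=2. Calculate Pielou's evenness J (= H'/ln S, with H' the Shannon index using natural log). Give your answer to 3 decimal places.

Total N = 2+2+1+1+1+11+10+2 = 30, so the proportions are 0.06667, 0.06667, 0.03333, 0.03333, 0.03333, 0.36667, 0.33333, 0.06667 (working shown to 5 dp, full precision carried).
H' = −Σ pᵢ ln pᵢ = −((-0.18054) + (-0.18054) + (-0.11337) + (-0.11337) + (-0.11337) + (-0.36788) + (-0.36620) + (-0.18054)) = 1.61581.
With S = 8 species, ln S = 2.07944, so J = 1.61581/2.07944 = 0.77704, i.e. 0.777 to 3 decimal places.

0.777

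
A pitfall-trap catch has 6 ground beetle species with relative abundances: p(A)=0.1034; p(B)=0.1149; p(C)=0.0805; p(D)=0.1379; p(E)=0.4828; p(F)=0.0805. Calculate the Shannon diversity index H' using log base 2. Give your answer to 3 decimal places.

2.184

Each pᵢ log₂ pᵢ term (working shown to 5 dp, full precision carried): 0.1034×(-3.27369)=-0.33850, 0.1149×(-3.12155)=-0.35867, 0.0805×(-3.63487)=-0.29261, 0.1379×(-2.85831)=-0.39416, 0.4828×(-1.05050)=-0.50718, 0.0805×(-3.63487)=-0.29261.
Sum = -2.18372, so H' = 2.184.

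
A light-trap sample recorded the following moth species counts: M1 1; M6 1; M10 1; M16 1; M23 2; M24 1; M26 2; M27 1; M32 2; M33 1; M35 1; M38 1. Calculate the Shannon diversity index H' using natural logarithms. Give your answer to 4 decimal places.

Total N = 1+1+1+1+2+1+2+1+2+1+1+1 = 15, so the proportions are 0.066667, 0.066667, 0.066667, 0.066667, 0.133333, 0.066667, 0.133333, 0.066667, 0.133333, 0.066667, 0.066667, 0.066667 (working shown to 6 dp, full precision carried).
Each pᵢ ln pᵢ term: 0.066667×(-2.708050)=-0.180537, 0.066667×(-2.708050)=-0.180537, 0.066667×(-2.708050)=-0.180537, 0.066667×(-2.708050)=-0.180537, 0.133333×(-2.014903)=-0.268654, 0.066667×(-2.708050)=-0.180537, 0.133333×(-2.014903)=-0.268654, 0.066667×(-2.708050)=-0.180537, 0.133333×(-2.014903)=-0.268654, 0.066667×(-2.708050)=-0.180537, 0.066667×(-2.708050)=-0.180537, 0.066667×(-2.708050)=-0.180537.
Sum = -2.430791, so H' = 2.4308.

2.4308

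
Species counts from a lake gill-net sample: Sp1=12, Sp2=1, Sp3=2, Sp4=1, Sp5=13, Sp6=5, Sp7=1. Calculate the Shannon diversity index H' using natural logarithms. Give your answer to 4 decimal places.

1.4812

Total N = 12+1+2+1+13+5+1 = 35, so the proportions are 0.342857, 0.028571, 0.057143, 0.028571, 0.371429, 0.142857, 0.028571 (working shown to 6 dp, full precision carried).
Each pᵢ ln pᵢ term: 0.342857×(-1.070441)=-0.367008, 0.028571×(-3.555348)=-0.101581, 0.057143×(-2.862201)=-0.163554, 0.028571×(-3.555348)=-0.101581, 0.371429×(-0.990399)=-0.367862, 0.142857×(-1.945910)=-0.277987, 0.028571×(-3.555348)=-0.101581.
Sum = -1.481156, so H' = 1.4812.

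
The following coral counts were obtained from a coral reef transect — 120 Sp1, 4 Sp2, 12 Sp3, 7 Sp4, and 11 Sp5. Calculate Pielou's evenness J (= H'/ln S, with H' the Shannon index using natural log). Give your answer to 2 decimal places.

0.51

Total N = 120+4+12+7+11 = 154, so the proportions are 0.7792, 0.026, 0.0779, 0.0455, 0.0714 (working shown to 4 dp, full precision carried).
H' = −Σ pᵢ ln pᵢ = −((-0.1944) + (-0.0948) + (-0.1989) + (-0.1405) + (-0.1885)) = 0.8171.
With S = 5 species, ln S = 1.6094, so J = 0.8171/1.6094 = 0.5077, i.e. 0.51 to 2 decimal places.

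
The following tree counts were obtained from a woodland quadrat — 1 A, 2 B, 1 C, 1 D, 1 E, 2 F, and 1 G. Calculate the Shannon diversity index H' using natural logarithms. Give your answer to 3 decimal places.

1.889

Total N = 1+2+1+1+1+2+1 = 9, so the proportions are 0.11111, 0.22222, 0.11111, 0.11111, 0.11111, 0.22222, 0.11111 (working shown to 5 dp, full precision carried).
Each pᵢ ln pᵢ term: 0.11111×(-2.19722)=-0.24414, 0.22222×(-1.50408)=-0.33424, 0.11111×(-2.19722)=-0.24414, 0.11111×(-2.19722)=-0.24414, 0.11111×(-2.19722)=-0.24414, 0.22222×(-1.50408)=-0.33424, 0.11111×(-2.19722)=-0.24414.
Sum = -1.88916, so H' = 1.889.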